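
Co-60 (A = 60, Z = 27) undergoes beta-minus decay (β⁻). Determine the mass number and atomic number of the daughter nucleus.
Daughter: A = 60, Z = 28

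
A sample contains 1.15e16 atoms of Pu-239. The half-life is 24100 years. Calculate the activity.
A = λN = 3.308e11 decays/year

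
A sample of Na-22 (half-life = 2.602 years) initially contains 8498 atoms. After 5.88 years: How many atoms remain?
N = N₀(1/2)^(t/t½) = 1774 atoms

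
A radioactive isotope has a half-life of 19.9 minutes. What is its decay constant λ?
λ = ln(2)/t½ = 0.03483 minute⁻¹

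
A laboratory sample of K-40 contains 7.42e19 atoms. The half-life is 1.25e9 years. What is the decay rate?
A = λN = 4.115e10 decays/year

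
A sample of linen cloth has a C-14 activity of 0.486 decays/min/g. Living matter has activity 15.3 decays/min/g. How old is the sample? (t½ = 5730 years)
Age = t½ × log₂(A₀/A) = 28510 years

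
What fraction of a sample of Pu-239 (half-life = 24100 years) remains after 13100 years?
N/N₀ = (1/2)^(t/t½) = 0.6861 = 68.6%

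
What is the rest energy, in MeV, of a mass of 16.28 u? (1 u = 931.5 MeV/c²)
E = mc² = 15160 MeV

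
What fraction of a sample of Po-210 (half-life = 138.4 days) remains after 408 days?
N/N₀ = (1/2)^(t/t½) = 0.1296 = 13%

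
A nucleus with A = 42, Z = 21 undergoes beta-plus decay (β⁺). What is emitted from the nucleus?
β⁺: positron (e⁺) + neutrino (νₑ)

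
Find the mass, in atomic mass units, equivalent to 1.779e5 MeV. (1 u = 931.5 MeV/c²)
m = E/c² = 191 u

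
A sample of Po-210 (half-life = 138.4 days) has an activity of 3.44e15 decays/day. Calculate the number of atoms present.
N = A/λ = 6.869e17 atoms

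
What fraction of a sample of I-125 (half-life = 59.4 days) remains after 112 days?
N/N₀ = (1/2)^(t/t½) = 0.2706 = 27.1%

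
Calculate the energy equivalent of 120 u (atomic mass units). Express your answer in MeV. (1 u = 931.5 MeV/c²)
E = mc² = 1.118e5 MeV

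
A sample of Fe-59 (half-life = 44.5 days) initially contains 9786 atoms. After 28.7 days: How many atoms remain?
N = N₀(1/2)^(t/t½) = 6258 atoms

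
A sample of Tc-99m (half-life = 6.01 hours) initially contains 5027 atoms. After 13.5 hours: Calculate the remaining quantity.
N = N₀(1/2)^(t/t½) = 1060 atoms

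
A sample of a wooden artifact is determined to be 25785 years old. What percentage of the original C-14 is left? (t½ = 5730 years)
N/N₀ = (1/2)^(t/t½) = 0.04419 = 4.42%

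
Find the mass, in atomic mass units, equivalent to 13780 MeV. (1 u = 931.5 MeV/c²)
m = E/c² = 14.79 u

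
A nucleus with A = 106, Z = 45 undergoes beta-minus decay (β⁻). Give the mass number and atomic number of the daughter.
Daughter: A = 106, Z = 46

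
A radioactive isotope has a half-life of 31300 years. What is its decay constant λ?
λ = ln(2)/t½ = 2.215e-5 year⁻¹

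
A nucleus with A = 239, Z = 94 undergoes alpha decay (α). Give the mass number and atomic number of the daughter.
Daughter: A = 235, Z = 92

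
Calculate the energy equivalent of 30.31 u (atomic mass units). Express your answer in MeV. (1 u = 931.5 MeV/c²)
E = mc² = 28230 MeV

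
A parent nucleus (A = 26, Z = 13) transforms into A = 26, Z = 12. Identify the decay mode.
ΔA = 0, ΔZ = -1 ⇒ beta-plus decay (β⁺) or electron capture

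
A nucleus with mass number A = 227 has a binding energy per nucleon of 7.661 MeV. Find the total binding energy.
B.E. = 7.661 × 227 = 1739 MeV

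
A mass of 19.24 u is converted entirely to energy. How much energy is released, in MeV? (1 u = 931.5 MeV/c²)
E = mc² = 17920 MeV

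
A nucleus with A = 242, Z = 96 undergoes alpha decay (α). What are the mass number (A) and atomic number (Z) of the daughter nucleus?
Daughter: A = 238, Z = 94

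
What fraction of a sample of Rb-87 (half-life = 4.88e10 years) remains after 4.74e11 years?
N/N₀ = (1/2)^(t/t½) = 0.001191 = 0.119%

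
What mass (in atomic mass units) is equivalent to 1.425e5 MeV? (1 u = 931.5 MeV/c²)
m = E/c² = 153 u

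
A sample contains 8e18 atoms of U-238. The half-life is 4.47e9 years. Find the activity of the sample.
A = λN = 1.241e9 decays/year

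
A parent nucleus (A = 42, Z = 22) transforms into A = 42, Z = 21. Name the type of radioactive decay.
ΔA = 0, ΔZ = -1 ⇒ beta-plus decay (β⁺) or electron capture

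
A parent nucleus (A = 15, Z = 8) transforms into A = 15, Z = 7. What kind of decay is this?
ΔA = 0, ΔZ = -1 ⇒ beta-plus decay (β⁺) or electron capture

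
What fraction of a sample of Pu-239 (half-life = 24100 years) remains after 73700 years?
N/N₀ = (1/2)^(t/t½) = 0.1201 = 12%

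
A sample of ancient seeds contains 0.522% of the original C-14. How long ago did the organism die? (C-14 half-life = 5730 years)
Age = t½ × log₂(1/ratio) = 43440 years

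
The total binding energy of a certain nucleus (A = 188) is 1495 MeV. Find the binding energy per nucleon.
B.E./A = 1495/188 = 7.952 MeV/nucleon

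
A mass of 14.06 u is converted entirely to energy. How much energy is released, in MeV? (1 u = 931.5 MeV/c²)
E = mc² = 13100 MeV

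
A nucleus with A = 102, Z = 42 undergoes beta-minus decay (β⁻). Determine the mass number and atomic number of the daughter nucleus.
Daughter: A = 102, Z = 43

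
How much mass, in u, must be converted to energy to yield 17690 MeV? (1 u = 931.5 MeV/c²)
m = E/c² = 18.99 u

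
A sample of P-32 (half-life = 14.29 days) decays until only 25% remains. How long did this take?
t = t½ × log₂(N₀/N) = 28.58 days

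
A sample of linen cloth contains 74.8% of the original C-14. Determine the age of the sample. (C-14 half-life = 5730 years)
Age = t½ × log₂(1/ratio) = 2400 years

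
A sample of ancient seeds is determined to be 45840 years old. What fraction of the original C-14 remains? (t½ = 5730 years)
N/N₀ = (1/2)^(t/t½) = 0.003906 = 0.391%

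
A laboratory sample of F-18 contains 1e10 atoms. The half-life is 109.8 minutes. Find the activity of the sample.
A = λN = 6.313e7 decays/minute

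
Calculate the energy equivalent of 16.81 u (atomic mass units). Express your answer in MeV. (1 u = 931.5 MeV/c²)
E = mc² = 15660 MeV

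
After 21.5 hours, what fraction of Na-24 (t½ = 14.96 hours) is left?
N/N₀ = (1/2)^(t/t½) = 0.3693 = 36.9%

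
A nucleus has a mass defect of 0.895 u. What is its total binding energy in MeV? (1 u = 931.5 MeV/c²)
B.E. = Δm × 931.5 = 833.7 MeV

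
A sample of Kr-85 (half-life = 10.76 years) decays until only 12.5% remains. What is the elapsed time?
t = t½ × log₂(N₀/N) = 32.28 years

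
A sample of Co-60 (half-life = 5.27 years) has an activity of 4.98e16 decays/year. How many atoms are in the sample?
N = A/λ = 3.786e17 atoms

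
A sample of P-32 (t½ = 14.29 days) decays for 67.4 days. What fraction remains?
N/N₀ = (1/2)^(t/t½) = 0.03803 = 3.8%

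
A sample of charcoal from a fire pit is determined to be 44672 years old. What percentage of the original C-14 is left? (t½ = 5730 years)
N/N₀ = (1/2)^(t/t½) = 0.004499 = 0.45%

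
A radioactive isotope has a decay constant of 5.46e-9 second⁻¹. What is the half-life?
t½ = ln(2)/λ = 1.27e8 seconds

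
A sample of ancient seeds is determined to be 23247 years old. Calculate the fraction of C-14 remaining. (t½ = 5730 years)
N/N₀ = (1/2)^(t/t½) = 0.06008 = 6.01%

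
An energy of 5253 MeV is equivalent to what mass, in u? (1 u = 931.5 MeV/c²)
m = E/c² = 5.639 u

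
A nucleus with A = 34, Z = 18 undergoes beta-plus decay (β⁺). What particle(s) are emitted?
β⁺: positron (e⁺) + neutrino (νₑ)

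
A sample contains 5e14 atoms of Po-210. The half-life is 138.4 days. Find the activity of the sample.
A = λN = 2.504e12 decays/day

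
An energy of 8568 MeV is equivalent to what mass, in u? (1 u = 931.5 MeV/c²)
m = E/c² = 9.198 u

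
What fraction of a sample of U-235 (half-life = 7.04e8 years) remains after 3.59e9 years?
N/N₀ = (1/2)^(t/t½) = 0.02917 = 2.92%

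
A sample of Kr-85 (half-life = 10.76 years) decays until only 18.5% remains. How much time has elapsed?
t = t½ × log₂(N₀/N) = 26.19 years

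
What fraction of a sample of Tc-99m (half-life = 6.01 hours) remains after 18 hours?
N/N₀ = (1/2)^(t/t½) = 0.1254 = 12.5%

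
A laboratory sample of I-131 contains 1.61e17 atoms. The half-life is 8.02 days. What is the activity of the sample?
A = λN = 1.391e16 decays/day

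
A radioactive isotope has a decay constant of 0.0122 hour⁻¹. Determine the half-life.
t½ = ln(2)/λ = 56.82 hours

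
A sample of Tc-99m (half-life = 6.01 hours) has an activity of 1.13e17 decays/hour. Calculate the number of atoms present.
N = A/λ = 9.798e17 atoms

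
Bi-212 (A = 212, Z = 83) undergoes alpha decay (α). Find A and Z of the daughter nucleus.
Daughter: A = 208, Z = 81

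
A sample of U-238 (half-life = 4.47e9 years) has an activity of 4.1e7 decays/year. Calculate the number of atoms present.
N = A/λ = 2.644e17 atoms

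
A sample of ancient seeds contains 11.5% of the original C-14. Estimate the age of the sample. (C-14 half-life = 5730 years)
Age = t½ × log₂(1/ratio) = 17880 years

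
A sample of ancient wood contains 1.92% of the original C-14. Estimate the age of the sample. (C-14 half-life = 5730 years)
Age = t½ × log₂(1/ratio) = 32680 years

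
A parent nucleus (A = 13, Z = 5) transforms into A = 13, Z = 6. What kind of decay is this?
ΔA = 0, ΔZ = +1 ⇒ beta-minus decay (β⁻)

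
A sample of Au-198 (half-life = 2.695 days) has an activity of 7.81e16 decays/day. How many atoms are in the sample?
N = A/λ = 3.037e17 atoms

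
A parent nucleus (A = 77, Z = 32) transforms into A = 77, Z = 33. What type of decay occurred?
ΔA = 0, ΔZ = +1 ⇒ beta-minus decay (β⁻)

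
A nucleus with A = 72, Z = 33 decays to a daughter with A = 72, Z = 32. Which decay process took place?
ΔA = 0, ΔZ = -1 ⇒ beta-plus decay (β⁺) or electron capture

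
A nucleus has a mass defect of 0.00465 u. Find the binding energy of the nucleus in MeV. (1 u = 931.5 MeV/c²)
B.E. = Δm × 931.5 = 4.331 MeV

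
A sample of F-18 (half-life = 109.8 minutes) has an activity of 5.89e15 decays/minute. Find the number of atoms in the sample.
N = A/λ = 9.33e17 atoms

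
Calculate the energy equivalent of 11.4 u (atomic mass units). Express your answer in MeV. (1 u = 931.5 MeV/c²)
E = mc² = 10620 MeV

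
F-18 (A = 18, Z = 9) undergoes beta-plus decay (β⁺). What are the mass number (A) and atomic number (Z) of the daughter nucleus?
Daughter: A = 18, Z = 8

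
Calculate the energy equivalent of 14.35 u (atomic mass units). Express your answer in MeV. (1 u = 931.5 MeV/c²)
E = mc² = 13370 MeV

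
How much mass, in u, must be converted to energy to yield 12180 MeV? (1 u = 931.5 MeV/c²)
m = E/c² = 13.08 u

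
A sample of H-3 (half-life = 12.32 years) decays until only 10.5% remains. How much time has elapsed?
t = t½ × log₂(N₀/N) = 40.06 years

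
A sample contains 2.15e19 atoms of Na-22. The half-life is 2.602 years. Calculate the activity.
A = λN = 5.727e18 decays/year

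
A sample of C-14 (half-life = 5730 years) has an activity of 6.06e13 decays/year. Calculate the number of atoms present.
N = A/λ = 5.01e17 atoms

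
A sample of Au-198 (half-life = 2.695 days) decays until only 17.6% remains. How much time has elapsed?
t = t½ × log₂(N₀/N) = 6.755 days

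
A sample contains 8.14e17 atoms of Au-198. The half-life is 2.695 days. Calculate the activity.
A = λN = 2.094e17 decays/day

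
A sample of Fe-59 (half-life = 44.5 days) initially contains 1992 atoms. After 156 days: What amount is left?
N = N₀(1/2)^(t/t½) = 175.4 atoms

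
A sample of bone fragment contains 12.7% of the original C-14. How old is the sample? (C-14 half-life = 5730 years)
Age = t½ × log₂(1/ratio) = 17060 years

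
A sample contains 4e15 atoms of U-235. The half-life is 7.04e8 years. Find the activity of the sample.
A = λN = 3.938e6 decays/year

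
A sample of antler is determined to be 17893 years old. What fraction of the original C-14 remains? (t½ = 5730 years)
N/N₀ = (1/2)^(t/t½) = 0.1148 = 11.5%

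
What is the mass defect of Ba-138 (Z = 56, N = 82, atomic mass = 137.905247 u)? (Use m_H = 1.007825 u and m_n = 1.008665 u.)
Δm = Z·m_H + N·m_n − M = 1.243 u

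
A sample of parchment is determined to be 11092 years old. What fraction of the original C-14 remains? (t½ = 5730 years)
N/N₀ = (1/2)^(t/t½) = 0.2614 = 26.1%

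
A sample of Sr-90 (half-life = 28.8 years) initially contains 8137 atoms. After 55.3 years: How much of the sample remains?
N = N₀(1/2)^(t/t½) = 2150 atoms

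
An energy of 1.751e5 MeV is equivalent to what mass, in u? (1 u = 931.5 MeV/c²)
m = E/c² = 188 u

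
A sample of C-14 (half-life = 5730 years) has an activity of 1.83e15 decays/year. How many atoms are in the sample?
N = A/λ = 1.513e19 atoms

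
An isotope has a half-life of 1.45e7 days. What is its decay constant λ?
λ = ln(2)/t½ = 4.78e-8 day⁻¹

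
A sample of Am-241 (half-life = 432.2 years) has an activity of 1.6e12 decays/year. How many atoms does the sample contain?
N = A/λ = 9.977e14 atoms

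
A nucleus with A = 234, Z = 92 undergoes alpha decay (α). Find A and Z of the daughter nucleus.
Daughter: A = 230, Z = 90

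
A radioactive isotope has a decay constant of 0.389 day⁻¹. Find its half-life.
t½ = ln(2)/λ = 1.782 days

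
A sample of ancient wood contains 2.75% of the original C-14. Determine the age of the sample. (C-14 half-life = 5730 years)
Age = t½ × log₂(1/ratio) = 29710 years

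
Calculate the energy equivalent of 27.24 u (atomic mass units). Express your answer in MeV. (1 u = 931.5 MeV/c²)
E = mc² = 25370 MeV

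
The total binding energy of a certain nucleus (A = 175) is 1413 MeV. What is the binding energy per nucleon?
B.E./A = 1413/175 = 8.074 MeV/nucleon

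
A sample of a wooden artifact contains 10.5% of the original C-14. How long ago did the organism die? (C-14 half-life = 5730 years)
Age = t½ × log₂(1/ratio) = 18630 years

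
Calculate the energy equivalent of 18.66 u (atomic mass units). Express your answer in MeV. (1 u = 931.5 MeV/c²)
E = mc² = 17380 MeV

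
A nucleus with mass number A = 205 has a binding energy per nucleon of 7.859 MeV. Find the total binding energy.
B.E. = 7.859 × 205 = 1611 MeV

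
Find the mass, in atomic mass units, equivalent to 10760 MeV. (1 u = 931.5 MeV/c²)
m = E/c² = 11.55 u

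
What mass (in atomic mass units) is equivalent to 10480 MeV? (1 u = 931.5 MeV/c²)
m = E/c² = 11.25 u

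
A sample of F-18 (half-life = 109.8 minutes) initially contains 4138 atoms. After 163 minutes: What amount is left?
N = N₀(1/2)^(t/t½) = 1479 atoms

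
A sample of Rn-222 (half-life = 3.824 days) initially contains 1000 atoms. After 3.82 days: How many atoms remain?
N = N₀(1/2)^(t/t½) = 500.4 atoms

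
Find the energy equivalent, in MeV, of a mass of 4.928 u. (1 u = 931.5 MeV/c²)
E = mc² = 4590 MeV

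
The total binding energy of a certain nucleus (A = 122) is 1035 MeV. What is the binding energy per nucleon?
B.E./A = 1035/122 = 8.484 MeV/nucleon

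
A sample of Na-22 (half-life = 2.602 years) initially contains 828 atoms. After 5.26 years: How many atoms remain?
N = N₀(1/2)^(t/t½) = 203.9 atoms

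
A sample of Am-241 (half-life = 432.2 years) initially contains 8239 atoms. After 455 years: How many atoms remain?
N = N₀(1/2)^(t/t½) = 3972 atoms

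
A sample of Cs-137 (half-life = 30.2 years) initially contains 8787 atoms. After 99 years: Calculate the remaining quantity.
N = N₀(1/2)^(t/t½) = 905.8 atoms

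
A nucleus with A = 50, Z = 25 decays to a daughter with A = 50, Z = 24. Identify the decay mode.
ΔA = 0, ΔZ = -1 ⇒ beta-plus decay (β⁺) or electron capture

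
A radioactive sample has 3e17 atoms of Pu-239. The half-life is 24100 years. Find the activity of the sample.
A = λN = 8.628e12 decays/year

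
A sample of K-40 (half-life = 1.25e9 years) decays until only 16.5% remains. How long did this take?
t = t½ × log₂(N₀/N) = 3.249e9 years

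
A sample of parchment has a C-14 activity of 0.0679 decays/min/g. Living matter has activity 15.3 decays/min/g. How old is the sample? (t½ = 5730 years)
Age = t½ × log₂(A₀/A) = 44790 years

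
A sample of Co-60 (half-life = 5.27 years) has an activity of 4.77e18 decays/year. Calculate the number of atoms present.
N = A/λ = 3.627e19 atoms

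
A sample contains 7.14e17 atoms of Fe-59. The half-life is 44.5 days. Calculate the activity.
A = λN = 1.112e16 decays/day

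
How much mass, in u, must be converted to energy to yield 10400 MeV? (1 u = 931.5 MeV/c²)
m = E/c² = 11.16 u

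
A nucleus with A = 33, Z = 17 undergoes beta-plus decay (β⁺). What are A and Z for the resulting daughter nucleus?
Daughter: A = 33, Z = 16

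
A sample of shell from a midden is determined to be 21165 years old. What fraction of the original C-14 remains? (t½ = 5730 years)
N/N₀ = (1/2)^(t/t½) = 0.07728 = 7.73%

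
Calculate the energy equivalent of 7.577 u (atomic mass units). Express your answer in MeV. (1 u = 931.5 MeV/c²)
E = mc² = 7058 MeV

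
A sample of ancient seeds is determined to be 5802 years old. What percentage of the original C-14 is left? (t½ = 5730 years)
N/N₀ = (1/2)^(t/t½) = 0.4957 = 49.6%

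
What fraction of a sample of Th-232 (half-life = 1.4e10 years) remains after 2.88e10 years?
N/N₀ = (1/2)^(t/t½) = 0.2403 = 24%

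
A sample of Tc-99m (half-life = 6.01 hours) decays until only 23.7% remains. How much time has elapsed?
t = t½ × log₂(N₀/N) = 12.48 hours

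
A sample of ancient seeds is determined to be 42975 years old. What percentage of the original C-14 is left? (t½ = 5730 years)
N/N₀ = (1/2)^(t/t½) = 0.005524 = 0.552%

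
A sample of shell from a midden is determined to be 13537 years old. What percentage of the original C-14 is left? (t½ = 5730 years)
N/N₀ = (1/2)^(t/t½) = 0.1945 = 19.4%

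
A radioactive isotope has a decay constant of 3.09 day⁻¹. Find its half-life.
t½ = ln(2)/λ = 0.2243 days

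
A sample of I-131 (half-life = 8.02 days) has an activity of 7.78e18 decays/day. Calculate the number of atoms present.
N = A/λ = 9.002e19 atoms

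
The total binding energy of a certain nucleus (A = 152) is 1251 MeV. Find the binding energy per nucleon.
B.E./A = 1251/152 = 8.23 MeV/nucleon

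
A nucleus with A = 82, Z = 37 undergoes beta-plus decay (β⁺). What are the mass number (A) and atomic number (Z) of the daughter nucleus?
Daughter: A = 82, Z = 36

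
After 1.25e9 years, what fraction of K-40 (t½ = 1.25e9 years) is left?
N/N₀ = (1/2)^(t/t½) = 0.5 = 50%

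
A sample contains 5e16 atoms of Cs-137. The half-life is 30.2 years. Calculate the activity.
A = λN = 1.148e15 decays/year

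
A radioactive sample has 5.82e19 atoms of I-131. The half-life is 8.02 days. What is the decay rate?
A = λN = 5.03e18 decays/day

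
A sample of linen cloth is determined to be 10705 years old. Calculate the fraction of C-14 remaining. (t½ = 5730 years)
N/N₀ = (1/2)^(t/t½) = 0.2739 = 27.4%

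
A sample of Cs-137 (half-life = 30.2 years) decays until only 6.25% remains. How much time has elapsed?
t = t½ × log₂(N₀/N) = 120.8 years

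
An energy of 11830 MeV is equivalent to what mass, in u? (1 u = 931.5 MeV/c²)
m = E/c² = 12.7 u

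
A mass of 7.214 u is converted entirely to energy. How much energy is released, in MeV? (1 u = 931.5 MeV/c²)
E = mc² = 6720 MeV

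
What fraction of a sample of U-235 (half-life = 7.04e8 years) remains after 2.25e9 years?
N/N₀ = (1/2)^(t/t½) = 0.1091 = 10.9%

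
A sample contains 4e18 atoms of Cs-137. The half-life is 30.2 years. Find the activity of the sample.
A = λN = 9.181e16 decays/year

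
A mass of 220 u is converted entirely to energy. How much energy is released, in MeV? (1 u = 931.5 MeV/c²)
E = mc² = 2.049e5 MeV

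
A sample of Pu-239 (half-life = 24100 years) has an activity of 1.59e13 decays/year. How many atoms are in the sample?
N = A/λ = 5.528e17 atoms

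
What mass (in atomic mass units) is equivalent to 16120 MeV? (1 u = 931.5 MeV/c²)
m = E/c² = 17.31 u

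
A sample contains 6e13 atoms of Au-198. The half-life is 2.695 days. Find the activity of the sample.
A = λN = 1.543e13 decays/day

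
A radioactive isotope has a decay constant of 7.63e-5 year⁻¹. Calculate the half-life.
t½ = ln(2)/λ = 9084 years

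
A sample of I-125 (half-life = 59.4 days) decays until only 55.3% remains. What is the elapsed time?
t = t½ × log₂(N₀/N) = 50.77 days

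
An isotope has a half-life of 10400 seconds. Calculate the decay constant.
λ = ln(2)/t½ = 6.665e-5 second⁻¹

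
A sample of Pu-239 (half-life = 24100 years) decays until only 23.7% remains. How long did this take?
t = t½ × log₂(N₀/N) = 50060 years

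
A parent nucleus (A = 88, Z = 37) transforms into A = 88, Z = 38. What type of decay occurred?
ΔA = 0, ΔZ = +1 ⇒ beta-minus decay (β⁻)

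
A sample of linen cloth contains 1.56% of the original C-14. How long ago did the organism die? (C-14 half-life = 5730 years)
Age = t½ × log₂(1/ratio) = 34390 years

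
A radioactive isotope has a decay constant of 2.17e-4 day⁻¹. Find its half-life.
t½ = ln(2)/λ = 3194 days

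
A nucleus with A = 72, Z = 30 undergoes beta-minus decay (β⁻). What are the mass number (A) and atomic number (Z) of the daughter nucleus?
Daughter: A = 72, Z = 31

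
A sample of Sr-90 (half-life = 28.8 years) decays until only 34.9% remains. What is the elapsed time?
t = t½ × log₂(N₀/N) = 43.74 years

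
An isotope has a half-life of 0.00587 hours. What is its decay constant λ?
λ = ln(2)/t½ = 118.1 hour⁻¹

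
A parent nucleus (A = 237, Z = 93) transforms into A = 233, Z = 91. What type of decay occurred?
ΔA = -4, ΔZ = -2 ⇒ alpha decay (α)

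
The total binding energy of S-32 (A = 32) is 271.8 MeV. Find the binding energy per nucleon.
B.E./A = 271.8/32 = 8.494 MeV/nucleon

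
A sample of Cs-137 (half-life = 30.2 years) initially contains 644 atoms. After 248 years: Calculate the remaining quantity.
N = N₀(1/2)^(t/t½) = 2.172 atoms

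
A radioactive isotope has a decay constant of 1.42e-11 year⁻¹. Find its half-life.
t½ = ln(2)/λ = 4.881e10 years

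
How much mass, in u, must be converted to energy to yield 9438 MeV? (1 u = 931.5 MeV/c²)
m = E/c² = 10.13 u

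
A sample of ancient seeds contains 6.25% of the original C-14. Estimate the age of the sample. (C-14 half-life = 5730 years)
Age = t½ × log₂(1/ratio) = 22920 years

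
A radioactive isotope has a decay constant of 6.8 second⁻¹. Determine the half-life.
t½ = ln(2)/λ = 0.1019 seconds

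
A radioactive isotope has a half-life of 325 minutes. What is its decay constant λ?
λ = ln(2)/t½ = 0.002133 minute⁻¹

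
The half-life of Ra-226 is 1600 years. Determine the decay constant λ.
λ = ln(2)/t½ = 4.332e-4 year⁻¹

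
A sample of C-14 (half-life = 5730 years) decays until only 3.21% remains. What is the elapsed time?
t = t½ × log₂(N₀/N) = 28430 years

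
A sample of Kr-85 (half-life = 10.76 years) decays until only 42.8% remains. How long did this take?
t = t½ × log₂(N₀/N) = 13.17 years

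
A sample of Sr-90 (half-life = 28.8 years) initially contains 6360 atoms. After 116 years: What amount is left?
N = N₀(1/2)^(t/t½) = 389.9 atoms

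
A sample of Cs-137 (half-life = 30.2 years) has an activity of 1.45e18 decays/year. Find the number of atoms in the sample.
N = A/λ = 6.318e19 atoms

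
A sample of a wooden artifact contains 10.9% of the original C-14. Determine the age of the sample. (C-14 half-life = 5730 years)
Age = t½ × log₂(1/ratio) = 18320 years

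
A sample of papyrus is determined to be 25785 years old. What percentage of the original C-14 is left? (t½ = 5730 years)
N/N₀ = (1/2)^(t/t½) = 0.04419 = 4.42%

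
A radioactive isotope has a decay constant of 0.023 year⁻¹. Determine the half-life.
t½ = ln(2)/λ = 30.14 years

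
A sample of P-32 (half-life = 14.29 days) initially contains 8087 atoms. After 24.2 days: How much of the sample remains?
N = N₀(1/2)^(t/t½) = 2500 atoms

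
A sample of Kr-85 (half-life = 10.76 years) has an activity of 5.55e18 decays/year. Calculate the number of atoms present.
N = A/λ = 8.615e19 atoms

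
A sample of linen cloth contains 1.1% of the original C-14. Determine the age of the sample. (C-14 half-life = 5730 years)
Age = t½ × log₂(1/ratio) = 37280 years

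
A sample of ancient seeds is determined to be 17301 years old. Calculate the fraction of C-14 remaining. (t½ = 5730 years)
N/N₀ = (1/2)^(t/t½) = 0.1233 = 12.3%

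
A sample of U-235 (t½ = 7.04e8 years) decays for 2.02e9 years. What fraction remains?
N/N₀ = (1/2)^(t/t½) = 0.1369 = 13.7%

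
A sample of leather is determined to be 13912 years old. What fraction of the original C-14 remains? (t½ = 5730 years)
N/N₀ = (1/2)^(t/t½) = 0.1858 = 18.6%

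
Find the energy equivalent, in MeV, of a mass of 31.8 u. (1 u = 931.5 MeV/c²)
E = mc² = 29620 MeV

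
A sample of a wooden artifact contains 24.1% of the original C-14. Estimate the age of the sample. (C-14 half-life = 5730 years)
Age = t½ × log₂(1/ratio) = 11760 years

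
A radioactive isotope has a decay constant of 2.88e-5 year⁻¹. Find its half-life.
t½ = ln(2)/λ = 24070 years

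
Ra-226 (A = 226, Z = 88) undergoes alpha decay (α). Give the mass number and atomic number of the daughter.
Daughter: A = 222, Z = 86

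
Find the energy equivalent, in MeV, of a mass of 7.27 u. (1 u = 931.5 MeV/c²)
E = mc² = 6772 MeV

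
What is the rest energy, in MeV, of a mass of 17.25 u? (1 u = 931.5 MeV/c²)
E = mc² = 16070 MeV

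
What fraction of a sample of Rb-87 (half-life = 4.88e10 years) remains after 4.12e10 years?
N/N₀ = (1/2)^(t/t½) = 0.557 = 55.7%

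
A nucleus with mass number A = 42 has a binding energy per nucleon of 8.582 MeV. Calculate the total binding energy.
B.E. = 8.582 × 42 = 360.4 MeV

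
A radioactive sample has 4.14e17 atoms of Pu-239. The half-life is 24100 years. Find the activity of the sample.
A = λN = 1.191e13 decays/year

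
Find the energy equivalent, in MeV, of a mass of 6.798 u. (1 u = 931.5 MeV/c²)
E = mc² = 6332 MeV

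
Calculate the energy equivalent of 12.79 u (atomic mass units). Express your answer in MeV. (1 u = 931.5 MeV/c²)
E = mc² = 11910 MeV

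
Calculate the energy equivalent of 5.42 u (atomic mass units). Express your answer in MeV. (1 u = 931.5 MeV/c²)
E = mc² = 5049 MeV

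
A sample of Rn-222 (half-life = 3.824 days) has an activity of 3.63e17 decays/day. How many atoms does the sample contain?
N = A/λ = 2.003e18 atoms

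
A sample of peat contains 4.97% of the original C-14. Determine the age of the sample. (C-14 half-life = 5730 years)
Age = t½ × log₂(1/ratio) = 24810 years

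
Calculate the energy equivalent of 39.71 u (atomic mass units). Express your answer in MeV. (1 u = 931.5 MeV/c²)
E = mc² = 36990 MeV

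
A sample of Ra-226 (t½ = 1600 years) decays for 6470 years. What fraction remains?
N/N₀ = (1/2)^(t/t½) = 0.06063 = 6.06%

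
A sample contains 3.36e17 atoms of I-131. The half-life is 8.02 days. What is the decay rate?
A = λN = 2.904e16 decays/day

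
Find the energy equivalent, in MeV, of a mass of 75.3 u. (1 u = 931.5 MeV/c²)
E = mc² = 70140 MeV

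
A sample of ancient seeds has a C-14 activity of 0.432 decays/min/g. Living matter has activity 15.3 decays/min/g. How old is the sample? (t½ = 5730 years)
Age = t½ × log₂(A₀/A) = 29490 years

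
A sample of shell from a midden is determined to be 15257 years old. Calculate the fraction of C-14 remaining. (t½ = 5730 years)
N/N₀ = (1/2)^(t/t½) = 0.1579 = 15.8%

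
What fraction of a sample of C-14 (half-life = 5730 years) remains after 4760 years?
N/N₀ = (1/2)^(t/t½) = 0.5623 = 56.2%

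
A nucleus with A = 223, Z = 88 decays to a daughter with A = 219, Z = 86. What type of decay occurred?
ΔA = -4, ΔZ = -2 ⇒ alpha decay (α)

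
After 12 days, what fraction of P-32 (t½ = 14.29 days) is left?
N/N₀ = (1/2)^(t/t½) = 0.5587 = 55.9%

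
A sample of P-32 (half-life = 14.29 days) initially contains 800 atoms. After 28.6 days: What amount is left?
N = N₀(1/2)^(t/t½) = 199.8 atoms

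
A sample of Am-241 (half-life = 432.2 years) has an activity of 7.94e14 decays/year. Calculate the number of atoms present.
N = A/λ = 4.951e17 atoms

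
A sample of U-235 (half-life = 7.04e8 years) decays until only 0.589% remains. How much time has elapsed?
t = t½ × log₂(N₀/N) = 5.215e9 years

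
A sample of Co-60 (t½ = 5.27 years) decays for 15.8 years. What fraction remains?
N/N₀ = (1/2)^(t/t½) = 0.1252 = 12.5%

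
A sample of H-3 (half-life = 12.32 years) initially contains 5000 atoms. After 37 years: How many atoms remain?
N = N₀(1/2)^(t/t½) = 623.6 atoms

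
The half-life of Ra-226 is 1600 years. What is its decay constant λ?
λ = ln(2)/t½ = 4.332e-4 year⁻¹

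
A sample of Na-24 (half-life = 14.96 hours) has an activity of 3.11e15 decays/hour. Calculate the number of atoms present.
N = A/λ = 6.712e16 atoms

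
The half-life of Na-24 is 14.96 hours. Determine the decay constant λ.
λ = ln(2)/t½ = 0.04633 hour⁻¹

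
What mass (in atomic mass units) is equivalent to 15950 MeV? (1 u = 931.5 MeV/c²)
m = E/c² = 17.12 u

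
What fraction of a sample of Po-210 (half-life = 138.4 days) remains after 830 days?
N/N₀ = (1/2)^(t/t½) = 0.01566 = 1.57%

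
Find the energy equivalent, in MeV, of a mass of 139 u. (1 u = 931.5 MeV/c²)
E = mc² = 1.295e5 MeV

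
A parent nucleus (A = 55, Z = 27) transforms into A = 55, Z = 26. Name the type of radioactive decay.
ΔA = 0, ΔZ = -1 ⇒ beta-plus decay (β⁺) or electron capture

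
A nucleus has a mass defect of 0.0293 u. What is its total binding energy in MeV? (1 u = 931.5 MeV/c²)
B.E. = Δm × 931.5 = 27.29 MeV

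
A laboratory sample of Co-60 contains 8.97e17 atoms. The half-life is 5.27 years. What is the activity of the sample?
A = λN = 1.18e17 decays/year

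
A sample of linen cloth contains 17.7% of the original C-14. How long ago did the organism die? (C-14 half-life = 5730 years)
Age = t½ × log₂(1/ratio) = 14310 years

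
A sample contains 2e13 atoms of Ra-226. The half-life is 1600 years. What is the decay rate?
A = λN = 8.664e9 decays/year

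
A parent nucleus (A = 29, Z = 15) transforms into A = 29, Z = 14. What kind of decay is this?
ΔA = 0, ΔZ = -1 ⇒ beta-plus decay (β⁺) or electron capture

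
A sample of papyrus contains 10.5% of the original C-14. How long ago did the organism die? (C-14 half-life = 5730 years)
Age = t½ × log₂(1/ratio) = 18630 years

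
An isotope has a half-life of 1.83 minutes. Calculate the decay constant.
λ = ln(2)/t½ = 0.3788 minute⁻¹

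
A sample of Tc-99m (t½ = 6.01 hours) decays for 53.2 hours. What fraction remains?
N/N₀ = (1/2)^(t/t½) = 0.002164 = 0.216%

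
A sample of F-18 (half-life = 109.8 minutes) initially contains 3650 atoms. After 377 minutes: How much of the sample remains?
N = N₀(1/2)^(t/t½) = 337.8 atoms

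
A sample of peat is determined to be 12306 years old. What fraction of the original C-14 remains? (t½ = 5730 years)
N/N₀ = (1/2)^(t/t½) = 0.2257 = 22.6%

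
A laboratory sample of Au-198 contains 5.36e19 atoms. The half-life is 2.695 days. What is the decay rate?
A = λN = 1.379e19 decays/day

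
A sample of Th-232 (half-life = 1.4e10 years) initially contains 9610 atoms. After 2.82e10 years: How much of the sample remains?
N = N₀(1/2)^(t/t½) = 2379 atoms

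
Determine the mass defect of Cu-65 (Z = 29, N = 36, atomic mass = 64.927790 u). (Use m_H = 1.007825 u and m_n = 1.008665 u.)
Δm = Z·m_H + N·m_n − M = 0.6111 u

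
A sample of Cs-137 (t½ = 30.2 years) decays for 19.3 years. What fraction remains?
N/N₀ = (1/2)^(t/t½) = 0.6421 = 64.2%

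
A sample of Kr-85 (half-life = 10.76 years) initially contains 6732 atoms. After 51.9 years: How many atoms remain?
N = N₀(1/2)^(t/t½) = 237.8 atoms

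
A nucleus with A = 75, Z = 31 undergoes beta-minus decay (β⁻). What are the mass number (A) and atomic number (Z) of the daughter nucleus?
Daughter: A = 75, Z = 32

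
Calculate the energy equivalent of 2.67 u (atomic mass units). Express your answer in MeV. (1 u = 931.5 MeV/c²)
E = mc² = 2487 MeV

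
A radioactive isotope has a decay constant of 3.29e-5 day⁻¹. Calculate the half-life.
t½ = ln(2)/λ = 21070 days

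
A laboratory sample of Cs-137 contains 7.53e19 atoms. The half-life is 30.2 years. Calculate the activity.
A = λN = 1.728e18 decays/year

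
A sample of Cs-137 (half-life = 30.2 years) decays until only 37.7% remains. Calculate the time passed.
t = t½ × log₂(N₀/N) = 42.5 years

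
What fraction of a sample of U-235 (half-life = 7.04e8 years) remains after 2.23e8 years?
N/N₀ = (1/2)^(t/t½) = 0.8029 = 80.3%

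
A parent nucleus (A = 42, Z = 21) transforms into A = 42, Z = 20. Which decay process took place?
ΔA = 0, ΔZ = -1 ⇒ beta-plus decay (β⁺) or electron capture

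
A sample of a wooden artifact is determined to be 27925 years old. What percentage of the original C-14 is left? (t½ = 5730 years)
N/N₀ = (1/2)^(t/t½) = 0.03411 = 3.41%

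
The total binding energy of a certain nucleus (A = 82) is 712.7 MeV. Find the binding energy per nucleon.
B.E./A = 712.7/82 = 8.691 MeV/nucleon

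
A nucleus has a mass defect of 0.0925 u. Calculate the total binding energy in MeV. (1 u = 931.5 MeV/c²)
B.E. = Δm × 931.5 = 86.16 MeV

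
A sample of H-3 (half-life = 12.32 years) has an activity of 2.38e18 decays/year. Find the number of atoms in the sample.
N = A/λ = 4.23e19 atoms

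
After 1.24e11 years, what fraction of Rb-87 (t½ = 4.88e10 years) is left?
N/N₀ = (1/2)^(t/t½) = 0.1718 = 17.2%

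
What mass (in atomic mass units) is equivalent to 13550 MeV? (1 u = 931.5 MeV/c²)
m = E/c² = 14.55 u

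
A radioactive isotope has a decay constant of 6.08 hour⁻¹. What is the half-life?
t½ = ln(2)/λ = 0.114 hours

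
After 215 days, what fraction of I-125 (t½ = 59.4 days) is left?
N/N₀ = (1/2)^(t/t½) = 0.08136 = 8.14%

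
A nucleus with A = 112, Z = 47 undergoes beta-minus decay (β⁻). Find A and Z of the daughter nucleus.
Daughter: A = 112, Z = 48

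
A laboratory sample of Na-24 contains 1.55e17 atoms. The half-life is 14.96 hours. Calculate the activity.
A = λN = 7.182e15 decays/hour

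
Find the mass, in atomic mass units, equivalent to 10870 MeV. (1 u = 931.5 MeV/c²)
m = E/c² = 11.67 u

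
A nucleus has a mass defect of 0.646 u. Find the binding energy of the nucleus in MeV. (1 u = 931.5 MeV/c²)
B.E. = Δm × 931.5 = 601.7 MeV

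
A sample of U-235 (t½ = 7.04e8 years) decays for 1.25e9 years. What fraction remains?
N/N₀ = (1/2)^(t/t½) = 0.2921 = 29.2%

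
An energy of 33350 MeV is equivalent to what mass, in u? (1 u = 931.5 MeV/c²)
m = E/c² = 35.8 u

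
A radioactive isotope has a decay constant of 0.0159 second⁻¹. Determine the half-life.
t½ = ln(2)/λ = 43.59 seconds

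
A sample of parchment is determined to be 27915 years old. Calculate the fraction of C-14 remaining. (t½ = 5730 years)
N/N₀ = (1/2)^(t/t½) = 0.03416 = 3.42%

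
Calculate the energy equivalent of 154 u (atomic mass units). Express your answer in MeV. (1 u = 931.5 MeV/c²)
E = mc² = 1.435e5 MeV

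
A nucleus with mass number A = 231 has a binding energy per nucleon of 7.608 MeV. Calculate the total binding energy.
B.E. = 7.608 × 231 = 1757 MeV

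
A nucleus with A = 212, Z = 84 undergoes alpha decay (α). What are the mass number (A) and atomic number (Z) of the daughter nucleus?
Daughter: A = 208, Z = 82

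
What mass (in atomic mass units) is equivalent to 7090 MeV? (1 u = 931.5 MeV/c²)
m = E/c² = 7.611 u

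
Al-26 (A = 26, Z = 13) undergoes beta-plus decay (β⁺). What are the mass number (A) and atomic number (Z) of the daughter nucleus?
Daughter: A = 26, Z = 12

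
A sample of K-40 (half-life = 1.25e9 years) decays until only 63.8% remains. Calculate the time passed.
t = t½ × log₂(N₀/N) = 8.105e8 years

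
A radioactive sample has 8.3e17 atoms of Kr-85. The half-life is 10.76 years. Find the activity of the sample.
A = λN = 5.347e16 decays/year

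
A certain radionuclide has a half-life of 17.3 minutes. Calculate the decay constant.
λ = ln(2)/t½ = 0.04007 minute⁻¹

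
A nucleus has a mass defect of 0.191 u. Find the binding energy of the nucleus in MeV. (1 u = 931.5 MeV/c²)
B.E. = Δm × 931.5 = 177.9 MeV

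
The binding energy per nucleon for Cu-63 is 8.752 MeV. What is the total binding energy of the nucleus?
B.E. = 8.752 × 63 = 551.4 MeV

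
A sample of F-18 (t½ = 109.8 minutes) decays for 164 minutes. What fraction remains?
N/N₀ = (1/2)^(t/t½) = 0.3551 = 35.5%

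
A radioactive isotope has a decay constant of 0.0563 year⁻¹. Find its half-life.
t½ = ln(2)/λ = 12.31 years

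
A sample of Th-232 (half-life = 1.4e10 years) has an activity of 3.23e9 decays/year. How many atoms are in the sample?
N = A/λ = 6.524e19 atoms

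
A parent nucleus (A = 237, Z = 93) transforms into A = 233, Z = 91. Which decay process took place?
ΔA = -4, ΔZ = -2 ⇒ alpha decay (α)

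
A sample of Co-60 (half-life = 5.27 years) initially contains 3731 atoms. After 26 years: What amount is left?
N = N₀(1/2)^(t/t½) = 122.1 atoms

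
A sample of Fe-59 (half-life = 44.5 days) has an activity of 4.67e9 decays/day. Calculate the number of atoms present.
N = A/λ = 2.998e11 atoms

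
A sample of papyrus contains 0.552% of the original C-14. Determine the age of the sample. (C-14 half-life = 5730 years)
Age = t½ × log₂(1/ratio) = 42980 years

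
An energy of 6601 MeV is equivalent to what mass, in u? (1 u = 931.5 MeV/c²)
m = E/c² = 7.086 u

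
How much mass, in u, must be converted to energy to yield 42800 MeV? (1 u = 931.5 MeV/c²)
m = E/c² = 45.95 u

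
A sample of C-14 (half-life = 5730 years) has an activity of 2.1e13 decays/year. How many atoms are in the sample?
N = A/λ = 1.736e17 atoms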